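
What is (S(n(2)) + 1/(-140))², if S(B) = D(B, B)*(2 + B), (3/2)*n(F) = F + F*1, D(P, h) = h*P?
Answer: 15728420569/14288400 ≈ 1100.8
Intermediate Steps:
D(P, h) = P*h
n(F) = 4*F/3 (n(F) = 2*(F + F*1)/3 = 2*(F + F)/3 = 2*(2*F)/3 = 4*F/3)
S(B) = B²*(2 + B) (S(B) = (B*B)*(2 + B) = B²*(2 + B))
(S(n(2)) + 1/(-140))² = (((4/3)*2)²*(2 + (4/3)*2) + 1/(-140))² = ((8/3)²*(2 + 8/3) - 1/140)² = ((64/9)*(14/3) - 1/140)² = (896/27 - 1/140)² = (125413/3780)² = 15728420569/14288400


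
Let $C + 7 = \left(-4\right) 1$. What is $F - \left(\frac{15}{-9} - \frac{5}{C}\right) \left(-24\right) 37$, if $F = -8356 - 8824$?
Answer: $- \frac{200820}{11} \approx -18256.0$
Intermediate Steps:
$C = -11$ ($C = -7 - 4 = -11$)
$F = -17180$
$F - \left(\frac{15}{-9} - \frac{5}{C}\right) \left(-24\right) 37 = -17180 - \left(\frac{15}{-9} - \frac{5}{-11}\right) \left(-24\right) 37 = -17180 - \left(15 \left(- \frac{1}{9}\right) - - \frac{5}{11}\right) \left(-24\right) 37 = -17180 - \left(- \frac{5}{3} + \frac{5}{11}\right) \left(-24\right) 37 = -17180 - \left(- \frac{40}{33}\right) \left(-24\right) 37 = -17180 - \frac{320}{11} \cdot 37 = -17180 - \frac{11840}{11} = - \frac{200820}{11}$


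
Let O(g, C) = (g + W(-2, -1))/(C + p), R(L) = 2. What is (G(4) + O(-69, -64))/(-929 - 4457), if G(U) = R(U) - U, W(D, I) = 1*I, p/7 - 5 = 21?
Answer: 153/317774 ≈ 0.00048147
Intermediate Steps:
p = 182 (p = 35 + 7*21 = 35 + 147 = 182)
W(D, I) = I
O(g, C) = (-1 + g)/(182 + C) (O(g, C) = (g - 1)/(C + 182) = (-1 + g)/(182 + C))
G(U) = 2 - U
(G(4) + O(-69, -64))/(-929 - 4457) = ((2 - 1*4) + (-1 - 69)/(182 - 64))/(-929 - 4457) = ((2 - 4) - 70/118)/(-5386) = (-2 + (1/118)*(-70))*(-1/5386) = (-2 - 35/59)*(-1/5386) = -153/59*(-1/5386) = 153/317774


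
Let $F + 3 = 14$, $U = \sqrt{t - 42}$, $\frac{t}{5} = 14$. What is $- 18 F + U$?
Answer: $-198 + 2 \sqrt{7} \approx -192.71$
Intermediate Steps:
$t = 70$ ($t = 5 \cdot 14 = 70$)
$U = 2 \sqrt{7}$ ($U = \sqrt{70 - 42} = \sqrt{28} = 2 \sqrt{7} \approx 5.2915$)
$F = 11$ ($F = -3 + 14 = 11$)
$- 18 F + U = \left(-18\right) 11 + 2 \sqrt{7} = -198 + 2 \sqrt{7}$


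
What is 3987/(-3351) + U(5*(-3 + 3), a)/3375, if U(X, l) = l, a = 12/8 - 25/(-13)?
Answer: -116520337/98016750 ≈ -1.1888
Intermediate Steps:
a = 89/26 (a = 12*(⅛) - 25*(-1/13) = 3/2 + 25/13 = 89/26 ≈ 3.4231)
3987/(-3351) + U(5*(-3 + 3), a)/3375 = 3987/(-3351) + (89/26)/3375 = 3987*(-1/3351) + (89/26)*(1/3375) = -1329/1117 + 89/87750 = -116520337/98016750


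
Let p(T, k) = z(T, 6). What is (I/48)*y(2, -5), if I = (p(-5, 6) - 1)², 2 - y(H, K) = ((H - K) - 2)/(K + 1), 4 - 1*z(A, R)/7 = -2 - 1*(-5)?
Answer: 39/16 ≈ 2.4375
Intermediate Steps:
z(A, R) = 7 (z(A, R) = 28 - 7*(-2 - 1*(-5)) = 28 - 7*(-2 + 5) = 28 - 7*3 = 28 - 21 = 7)
p(T, k) = 7
y(H, K) = 2 - (-2 + H - K)/(1 + K) (y(H, K) = 2 - ((H - K) - 2)/(K + 1) = 2 - (-2 + H - K)/(1 + K))
I = 36 (I = (7 - 1)² = 6² = 36)
(I/48)*y(2, -5) = (36/48)*((4 - 1*2 + 3*(-5))/(1 - 5)) = (36*(1/48))*((4 - 2 - 15)/(-4)) = 3*(-¼*(-13))/4 = (¾)*(13/4) = 39/16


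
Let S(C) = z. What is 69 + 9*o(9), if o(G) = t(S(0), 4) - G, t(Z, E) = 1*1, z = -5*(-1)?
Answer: -3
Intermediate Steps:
z = 5
S(C) = 5
t(Z, E) = 1
o(G) = 1 - G
69 + 9*o(9) = 69 + 9*(1 - 1*9) = 69 + 9*(1 - 9) = 69 + 9*(-8) = 69 - 72 = -3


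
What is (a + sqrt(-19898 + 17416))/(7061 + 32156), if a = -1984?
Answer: -1984/39217 + I*sqrt(2482)/39217 ≈ -0.05059 + 0.0012704*I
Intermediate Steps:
(a + sqrt(-19898 + 17416))/(7061 + 32156) = (-1984 + sqrt(-19898 + 17416))/(7061 + 32156) = (-1984 + sqrt(-2482))/39217 = (-1984 + I*sqrt(2482))*(1/39217) = -1984/39217 + I*sqrt(2482)/39217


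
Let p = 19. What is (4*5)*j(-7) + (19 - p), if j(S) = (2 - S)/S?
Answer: -180/7 ≈ -25.714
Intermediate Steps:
j(S) = (2 - S)/S
(4*5)*j(-7) + (19 - p) = (4*5)*((2 - 1*(-7))/(-7)) + (19 - 1*19) = 20*(-(2 + 7)/7) + (19 - 19) = 20*(-⅐*9) + 0 = 20*(-9/7) + 0 = -180/7 + 0 = -180/7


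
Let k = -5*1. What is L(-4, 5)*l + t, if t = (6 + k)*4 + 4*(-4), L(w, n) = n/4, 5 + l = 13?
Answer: -2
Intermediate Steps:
l = 8 (l = -5 + 13 = 8)
k = -5
L(w, n) = n/4 (L(w, n) = n*(1/4) = n/4)
t = -12 (t = (6 - 5)*4 + 4*(-4) = 1*4 - 16 = 4 - 16 = -12)
L(-4, 5)*l + t = ((1/4)*5)*8 - 12 = (5/4)*8 - 12 = 10 - 12 = -2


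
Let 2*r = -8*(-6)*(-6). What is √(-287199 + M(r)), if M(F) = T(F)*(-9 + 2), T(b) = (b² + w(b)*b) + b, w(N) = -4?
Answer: 45*I*√215 ≈ 659.83*I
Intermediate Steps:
r = -144 (r = (-8*(-6)*(-6))/2 = (48*(-6))/2 = (½)*(-288) = -144)
T(b) = b² - 3*b (T(b) = (b² - 4*b) + b = b² - 3*b)
M(F) = -7*F*(-3 + F) (M(F) = (F*(-3 + F))*(-9 + 2) = (F*(-3 + F))*(-7) = -7*F*(-3 + F))
√(-287199 + M(r)) = √(-287199 + 7*(-144)*(3 - 1*(-144))) = √(-287199 + 7*(-144)*(3 + 144)) = √(-287199 + 7*(-144)*147) = √(-287199 - 148176) = √(-435375) = 45*I*√215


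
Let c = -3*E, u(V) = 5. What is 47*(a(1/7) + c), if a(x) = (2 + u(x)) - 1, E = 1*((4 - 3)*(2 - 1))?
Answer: 141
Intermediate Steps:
E = 1 (E = 1*(1*1) = 1*1 = 1)
c = -3 (c = -3*1 = -3)
a(x) = 6 (a(x) = (2 + 5) - 1 = 7 - 1 = 6)
47*(a(1/7) + c) = 47*(6 - 3) = 47*3 = 141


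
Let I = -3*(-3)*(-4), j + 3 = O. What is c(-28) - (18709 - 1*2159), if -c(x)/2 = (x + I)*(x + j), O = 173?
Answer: 1626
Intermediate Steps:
j = 170 (j = -3 + 173 = 170)
I = -36 (I = 9*(-4) = -36)
c(x) = -2*(-36 + x)*(170 + x) (c(x) = -2*(x - 36)*(x + 170) = -2*(-36 + x)*(170 + x))
c(-28) - (18709 - 1*2159) = (12240 - 268*(-28) - 2*(-28)²) - (18709 - 1*2159) = (12240 + 7504 - 2*784) - (18709 - 2159) = (12240 + 7504 - 1568) - 1*16550 = 18176 - 16550 = 1626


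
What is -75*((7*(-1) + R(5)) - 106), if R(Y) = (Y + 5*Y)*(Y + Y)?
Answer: -14025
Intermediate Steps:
R(Y) = 12*Y**2 (R(Y) = (6*Y)*(2*Y) = 12*Y**2)
-75*((7*(-1) + R(5)) - 106) = -75*((7*(-1) + 12*5**2) - 106) = -75*((-7 + 12*25) - 106) = -75*((-7 + 300) - 106) = -75*(293 - 106) = -75*187 = -14025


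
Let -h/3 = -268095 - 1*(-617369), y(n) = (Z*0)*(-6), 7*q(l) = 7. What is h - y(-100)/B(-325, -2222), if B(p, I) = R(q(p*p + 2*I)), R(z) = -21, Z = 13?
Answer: -1047822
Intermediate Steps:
q(l) = 1 (q(l) = (⅐)*7 = 1)
B(p, I) = -21
y(n) = 0 (y(n) = (13*0)*(-6) = 0*(-6) = 0)
h = -1047822 (h = -3*(-268095 - 1*(-617369)) = -3*(-268095 + 617369) = -3*349274 = -1047822)
h - y(-100)/B(-325, -2222) = -1047822 - 0/(-21) = -1047822 - 0*(-1)/21 = -1047822 - 1*0 = -1047822 + 0 = -1047822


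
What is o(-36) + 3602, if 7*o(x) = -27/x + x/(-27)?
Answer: 302593/84 ≈ 3602.3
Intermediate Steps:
o(x) = -27/(7*x) - x/189 (o(x) = (-27/x + x/(-27))/7 = (-27/x + x*(-1/27))/7 = (-27/x - x/27)/7 = -27/(7*x) - x/189)
o(-36) + 3602 = (1/189)*(-729 - 1*(-36)**2)/(-36) + 3602 = (1/189)*(-1/36)*(-729 - 1*1296) + 3602 = (1/189)*(-1/36)*(-729 - 1296) + 3602 = (1/189)*(-1/36)*(-2025) + 3602 = 25/84 + 3602 = 302593/84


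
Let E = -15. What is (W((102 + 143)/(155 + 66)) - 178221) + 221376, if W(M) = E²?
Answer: 43380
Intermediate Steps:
W(M) = 225 (W(M) = (-15)² = 225)
(W((102 + 143)/(155 + 66)) - 178221) + 221376 = (225 - 178221) + 221376 = -177996 + 221376 = 43380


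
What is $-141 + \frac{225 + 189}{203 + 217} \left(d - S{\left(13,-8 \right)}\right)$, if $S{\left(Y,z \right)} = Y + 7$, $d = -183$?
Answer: $- \frac{3411}{10} \approx -341.1$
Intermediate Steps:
$S{\left(Y,z \right)} = 7 + Y$
$-141 + \frac{225 + 189}{203 + 217} \left(d - S{\left(13,-8 \right)}\right) = -141 + \frac{225 + 189}{203 + 217} \left(-183 - \left(7 + 13\right)\right) = -141 + \frac{414}{420} \left(-183 - 20\right) = -141 + 414 \cdot \frac{1}{420} \left(-183 - 20\right) = -141 + \frac{69}{70} \left(-203\right) = -141 - \frac{2001}{10} = - \frac{3411}{10}$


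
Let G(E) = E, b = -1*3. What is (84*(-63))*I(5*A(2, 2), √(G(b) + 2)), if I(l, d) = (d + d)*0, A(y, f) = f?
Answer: 0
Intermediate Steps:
b = -3
I(l, d) = 0 (I(l, d) = (2*d)*0 = 0)
(84*(-63))*I(5*A(2, 2), √(G(b) + 2)) = (84*(-63))*0 = -5292*0 = 0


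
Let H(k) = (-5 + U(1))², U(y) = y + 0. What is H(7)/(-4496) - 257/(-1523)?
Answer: 70694/427963 ≈ 0.16519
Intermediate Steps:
U(y) = y
H(k) = 16 (H(k) = (-5 + 1)² = (-4)² = 16)
H(7)/(-4496) - 257/(-1523) = 16/(-4496) - 257/(-1523) = 16*(-1/4496) - 257*(-1/1523) = -1/281 + 257/1523 = 70694/427963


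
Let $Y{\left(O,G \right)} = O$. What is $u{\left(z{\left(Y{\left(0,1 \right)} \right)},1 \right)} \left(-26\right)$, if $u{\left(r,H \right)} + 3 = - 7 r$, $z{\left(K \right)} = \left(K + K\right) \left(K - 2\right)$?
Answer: $78$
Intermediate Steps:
$z{\left(K \right)} = 2 K \left(-2 + K\right)$
$u{\left(r,H \right)} = -3 - 7 r$
$u{\left(z{\left(Y{\left(0,1 \right)} \right)},1 \right)} \left(-26\right) = \left(-3 - 7 \cdot 2 \cdot 0 \left(-2 + 0\right)\right) \left(-26\right) = \left(-3 - 7 \cdot 2 \cdot 0 \left(-2\right)\right) \left(-26\right) = \left(-3 - 0\right) \left(-26\right) = \left(-3 + 0\right) \left(-26\right) = \left(-3\right) \left(-26\right) = 78$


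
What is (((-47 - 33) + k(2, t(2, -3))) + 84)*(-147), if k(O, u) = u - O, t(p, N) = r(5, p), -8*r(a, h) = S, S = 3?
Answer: -1911/8 ≈ -238.88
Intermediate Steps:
r(a, h) = -3/8 (r(a, h) = -⅛*3 = -3/8)
t(p, N) = -3/8
(((-47 - 33) + k(2, t(2, -3))) + 84)*(-147) = (((-47 - 33) + (-3/8 - 1*2)) + 84)*(-147) = ((-80 + (-3/8 - 2)) + 84)*(-147) = ((-80 - 19/8) + 84)*(-147) = (-659/8 + 84)*(-147) = (13/8)*(-147) = -1911/8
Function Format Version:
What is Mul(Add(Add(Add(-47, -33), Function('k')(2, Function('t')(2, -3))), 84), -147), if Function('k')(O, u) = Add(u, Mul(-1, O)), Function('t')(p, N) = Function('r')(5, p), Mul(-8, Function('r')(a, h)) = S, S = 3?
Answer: Rational(-1911, 8) ≈ -238.88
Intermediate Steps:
Function('r')(a, h) = Rational(-3, 8) (Function('r')(a, h) = Mul(Rational(-1, 8), 3) = Rational(-3, 8))
Function('t')(p, N) = Rational(-3, 8)
Mul(Add(Add(Add(-47, -33), Function('k')(2, Function('t')(2, -3))), 84), -147) = Mul(Add(Add(Add(-47, -33), Add(Rational(-3, 8), Mul(-1, 2))), 84), -147) = Mul(Add(Add(-80, Add(Rational(-3, 8), -2)), 84), -147) = Mul(Add(Add(-80, Rational(-19, 8)), 84), -147) = Mul(Add(Rational(-659, 8), 84), -147) = Mul(Rational(13, 8), -147) = Rational(-1911, 8)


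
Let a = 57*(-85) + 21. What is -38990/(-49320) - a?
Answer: 23795867/4932 ≈ 4824.8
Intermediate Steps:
a = -4824 (a = -4845 + 21 = -4824)
-38990/(-49320) - a = -38990/(-49320) - 1*(-4824) = -38990*(-1/49320) + 4824 = 3899/4932 + 4824 = 23795867/4932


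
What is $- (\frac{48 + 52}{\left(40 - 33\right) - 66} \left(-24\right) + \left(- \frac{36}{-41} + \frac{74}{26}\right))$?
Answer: $- \frac{1396315}{31447} \approx -44.402$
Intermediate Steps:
$- (\frac{48 + 52}{\left(40 - 33\right) - 66} \left(-24\right) + \left(- \frac{36}{-41} + \frac{74}{26}\right)) = - (\frac{100}{\left(40 - 33\right) - 66} \left(-24\right) + \left(\left(-36\right) \left(- \frac{1}{41}\right) + 74 \cdot \frac{1}{26}\right)) = - (\frac{100}{7 - 66} \left(-24\right) + \left(\frac{36}{41} + \frac{37}{13}\right)) = - (\frac{100}{-59} \left(-24\right) + \frac{1985}{533}) = - (100 \left(- \frac{1}{59}\right) \left(-24\right) + \frac{1985}{533}) = - (\left(- \frac{100}{59}\right) \left(-24\right) + \frac{1985}{533}) = - (\frac{2400}{59} + \frac{1985}{533}) = \left(-1\right) \frac{1396315}{31447} = - \frac{1396315}{31447}$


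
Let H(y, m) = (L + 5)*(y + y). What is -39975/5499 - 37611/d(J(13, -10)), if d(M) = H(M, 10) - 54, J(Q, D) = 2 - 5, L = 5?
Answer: 1728767/5358 ≈ 322.65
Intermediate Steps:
J(Q, D) = -3
H(y, m) = 20*y (H(y, m) = (5 + 5)*(y + y) = 10*(2*y) = 20*y)
d(M) = -54 + 20*M (d(M) = 20*M - 54 = -54 + 20*M)
-39975/5499 - 37611/d(J(13, -10)) = -39975/5499 - 37611/(-54 + 20*(-3)) = -39975*1/5499 - 37611/(-54 - 60) = -1025/141 - 37611/(-114) = -1025/141 - 37611*(-1/114) = -1025/141 + 12537/38 = 1728767/5358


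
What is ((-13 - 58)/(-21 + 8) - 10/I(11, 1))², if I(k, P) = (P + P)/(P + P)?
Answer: 3481/169 ≈ 20.598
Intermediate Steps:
I(k, P) = 1 (I(k, P) = (2*P)/((2*P)) = (2*P)*(1/(2*P)) = 1)
((-13 - 58)/(-21 + 8) - 10/I(11, 1))² = ((-13 - 58)/(-21 + 8) - 10/1)² = (-71/(-13) - 10*1)² = (-71*(-1/13) - 10)² = (71/13 - 10)² = (-59/13)² = 3481/169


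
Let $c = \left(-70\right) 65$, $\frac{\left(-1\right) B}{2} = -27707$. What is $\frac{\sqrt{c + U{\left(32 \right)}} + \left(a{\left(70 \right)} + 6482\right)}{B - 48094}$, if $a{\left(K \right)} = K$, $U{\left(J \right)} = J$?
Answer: $\frac{273}{305} + \frac{i \sqrt{502}}{2440} \approx 0.89508 + 0.0091825 i$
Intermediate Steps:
$B = 55414$ ($B = \left(-2\right) \left(-27707\right) = 55414$)
$c = -4550$
$\frac{\sqrt{c + U{\left(32 \right)}} + \left(a{\left(70 \right)} + 6482\right)}{B - 48094} = \frac{\sqrt{-4550 + 32} + \left(70 + 6482\right)}{55414 - 48094} = \frac{\sqrt{-4518} + 6552}{7320} = \left(3 i \sqrt{502} + 6552\right) \frac{1}{7320} = \left(6552 + 3 i \sqrt{502}\right) \frac{1}{7320} = \frac{273}{305} + \frac{i \sqrt{502}}{2440}$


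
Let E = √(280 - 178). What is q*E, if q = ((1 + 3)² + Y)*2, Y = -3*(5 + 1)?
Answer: -4*√102 ≈ -40.398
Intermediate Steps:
Y = -18 (Y = -3*6 = -18)
E = √102 ≈ 10.100
q = -4 (q = ((1 + 3)² - 18)*2 = (4² - 18)*2 = (16 - 18)*2 = -2*2 = -4)
q*E = -4*√102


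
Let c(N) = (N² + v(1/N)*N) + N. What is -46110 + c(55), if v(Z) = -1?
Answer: -43085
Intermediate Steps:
c(N) = N² (c(N) = (N² - N) + N = N²)
-46110 + c(55) = -46110 + 55² = -46110 + 3025 = -43085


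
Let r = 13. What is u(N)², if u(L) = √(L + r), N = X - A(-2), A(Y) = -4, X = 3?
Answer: 20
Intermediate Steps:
N = 7 (N = 3 - 1*(-4) = 3 + 4 = 7)
u(L) = √(13 + L) (u(L) = √(L + 13) = √(13 + L))
u(N)² = (√(13 + 7))² = (√20)² = (2*√5)² = 20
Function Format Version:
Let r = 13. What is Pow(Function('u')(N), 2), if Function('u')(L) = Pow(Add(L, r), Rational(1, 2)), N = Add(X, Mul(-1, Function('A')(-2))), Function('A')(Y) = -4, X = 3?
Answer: 20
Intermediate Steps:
N = 7 (N = Add(3, Mul(-1, -4)) = Add(3, 4) = 7)
Function('u')(L) = Pow(Add(13, L), Rational(1, 2)) (Function('u')(L) = Pow(Add(L, 13), Rational(1, 2)) = Pow(Add(13, L), Rational(1, 2)))
Pow(Function('u')(N), 2) = Pow(Pow(Add(13, 7), Rational(1, 2)), 2) = Pow(Pow(20, Rational(1, 2)), 2) = Pow(Mul(2, Pow(5, Rational(1, 2))), 2) = 20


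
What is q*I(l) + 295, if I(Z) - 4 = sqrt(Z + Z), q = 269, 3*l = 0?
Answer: 1371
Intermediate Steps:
l = 0 (l = (1/3)*0 = 0)
I(Z) = 4 + sqrt(2)*sqrt(Z) (I(Z) = 4 + sqrt(Z + Z) = 4 + sqrt(2*Z) = 4 + sqrt(2)*sqrt(Z))
q*I(l) + 295 = 269*(4 + sqrt(2)*sqrt(0)) + 295 = 269*(4 + sqrt(2)*0) + 295 = 269*(4 + 0) + 295 = 269*4 + 295 = 1076 + 295 = 1371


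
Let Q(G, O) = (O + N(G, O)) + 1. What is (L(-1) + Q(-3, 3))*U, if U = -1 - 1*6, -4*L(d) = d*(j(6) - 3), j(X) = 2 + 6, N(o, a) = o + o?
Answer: 21/4 ≈ 5.2500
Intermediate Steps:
N(o, a) = 2*o
j(X) = 8
L(d) = -5*d/4 (L(d) = -d*(8 - 3)/4 = -d*5/4 = -5*d/4)
Q(G, O) = 1 + O + 2*G (Q(G, O) = (O + 2*G) + 1 = 1 + O + 2*G)
U = -7 (U = -1 - 6 = -7)
(L(-1) + Q(-3, 3))*U = (-5/4*(-1) + (1 + 3 + 2*(-3)))*(-7) = (5/4 + (1 + 3 - 6))*(-7) = (5/4 - 2)*(-7) = -¾*(-7) = 21/4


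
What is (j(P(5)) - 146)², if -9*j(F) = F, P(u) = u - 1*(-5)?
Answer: 1752976/81 ≈ 21642.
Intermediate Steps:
P(u) = 5 + u (P(u) = u + 5 = 5 + u)
j(F) = -F/9
(j(P(5)) - 146)² = (-(5 + 5)/9 - 146)² = (-⅑*10 - 146)² = (-10/9 - 146)² = (-1324/9)² = 1752976/81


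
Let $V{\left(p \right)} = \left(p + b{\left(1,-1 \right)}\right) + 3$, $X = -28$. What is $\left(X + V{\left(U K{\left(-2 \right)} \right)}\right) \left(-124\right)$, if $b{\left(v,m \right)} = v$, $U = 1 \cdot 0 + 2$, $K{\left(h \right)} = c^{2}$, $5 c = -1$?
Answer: $\frac{74152}{25} \approx 2966.1$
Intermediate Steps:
$c = - \frac{1}{5}$ ($c = \frac{1}{5} \left(-1\right) = - \frac{1}{5} \approx -0.2$)
$K{\left(h \right)} = \frac{1}{25}$ ($K{\left(h \right)} = \left(- \frac{1}{5}\right)^{2} = \frac{1}{25}$)
$U = 2$ ($U = 0 + 2 = 2$)
$V{\left(p \right)} = 4 + p$ ($V{\left(p \right)} = \left(p + 1\right) + 3 = \left(1 + p\right) + 3 = 4 + p$)
$\left(X + V{\left(U K{\left(-2 \right)} \right)}\right) \left(-124\right) = \left(-28 + \left(4 + 2 \cdot \frac{1}{25}\right)\right) \left(-124\right) = \left(-28 + \left(4 + \frac{2}{25}\right)\right) \left(-124\right) = \left(-28 + \frac{102}{25}\right) \left(-124\right) = \left(- \frac{598}{25}\right) \left(-124\right) = \frac{74152}{25}$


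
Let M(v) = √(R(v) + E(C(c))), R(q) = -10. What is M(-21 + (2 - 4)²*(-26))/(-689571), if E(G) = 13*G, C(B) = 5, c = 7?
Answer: -√55/689571 ≈ -1.0755e-5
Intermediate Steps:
M(v) = √55 (M(v) = √(-10 + 13*5) = √(-10 + 65) = √55)
M(-21 + (2 - 4)²*(-26))/(-689571) = √55/(-689571) = √55*(-1/689571) = -√55/689571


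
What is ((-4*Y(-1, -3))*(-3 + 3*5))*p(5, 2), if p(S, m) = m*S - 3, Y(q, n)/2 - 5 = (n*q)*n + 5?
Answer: -672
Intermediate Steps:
Y(q, n) = 20 + 2*q*n**2 (Y(q, n) = 10 + 2*((n*q)*n + 5) = 10 + 2*(q*n**2 + 5) = 10 + 2*(5 + q*n**2) = 10 + (10 + 2*q*n**2) = 20 + 2*q*n**2)
p(S, m) = -3 + S*m (p(S, m) = S*m - 3 = -3 + S*m)
((-4*Y(-1, -3))*(-3 + 3*5))*p(5, 2) = ((-4*(20 + 2*(-1)*(-3)**2))*(-3 + 3*5))*(-3 + 5*2) = ((-4*(20 + 2*(-1)*9))*(-3 + 15))*(-3 + 10) = (-4*(20 - 18)*12)*7 = (-4*2*12)*7 = -8*12*7 = -96*7 = -672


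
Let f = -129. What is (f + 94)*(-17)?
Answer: 595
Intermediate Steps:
(f + 94)*(-17) = (-129 + 94)*(-17) = -35*(-17) = 595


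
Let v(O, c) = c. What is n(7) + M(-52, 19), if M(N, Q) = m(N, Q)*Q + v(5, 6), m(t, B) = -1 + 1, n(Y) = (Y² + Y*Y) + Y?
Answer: 111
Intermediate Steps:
n(Y) = Y + 2*Y² (n(Y) = (Y² + Y²) + Y = 2*Y² + Y = Y + 2*Y²)
m(t, B) = 0
M(N, Q) = 6 (M(N, Q) = 0*Q + 6 = 0 + 6 = 6)
n(7) + M(-52, 19) = 7*(1 + 2*7) + 6 = 7*(1 + 14) + 6 = 7*15 + 6 = 105 + 6 = 111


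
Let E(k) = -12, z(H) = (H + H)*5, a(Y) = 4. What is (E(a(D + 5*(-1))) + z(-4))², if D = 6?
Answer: 2704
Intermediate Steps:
z(H) = 10*H (z(H) = (2*H)*5 = 10*H)
(E(a(D + 5*(-1))) + z(-4))² = (-12 + 10*(-4))² = (-12 - 40)² = (-52)² = 2704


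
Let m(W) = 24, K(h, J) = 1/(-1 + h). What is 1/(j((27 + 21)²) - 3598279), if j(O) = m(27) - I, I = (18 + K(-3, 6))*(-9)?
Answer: -4/14392381 ≈ -2.7792e-7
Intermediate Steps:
I = -639/4 (I = (18 + 1/(-1 - 3))*(-9) = (18 + 1/(-4))*(-9) = (18 - ¼)*(-9) = (71/4)*(-9) = -639/4 ≈ -159.75)
j(O) = 735/4 (j(O) = 24 - 1*(-639/4) = 24 + 639/4 = 735/4)
1/(j((27 + 21)²) - 3598279) = 1/(735/4 - 3598279) = 1/(-14392381/4) = -4/14392381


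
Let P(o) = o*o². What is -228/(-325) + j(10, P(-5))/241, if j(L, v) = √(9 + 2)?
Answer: 228/325 + √11/241 ≈ 0.71530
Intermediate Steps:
P(o) = o³
j(L, v) = √11
-228/(-325) + j(10, P(-5))/241 = -228/(-325) + √11/241 = -228*(-1/325) + √11*(1/241) = 228/325 + √11/241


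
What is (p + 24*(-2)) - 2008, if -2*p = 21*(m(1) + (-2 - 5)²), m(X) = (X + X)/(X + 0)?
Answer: -5183/2 ≈ -2591.5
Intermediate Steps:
m(X) = 2 (m(X) = (2*X)/X = 2)
p = -1071/2 (p = -21*(2 + (-2 - 5)²)/2 = -21*(2 + (-7)²)/2 = -21*(2 + 49)/2 = -21*51/2 = -½*1071 = -1071/2 ≈ -535.50)
(p + 24*(-2)) - 2008 = (-1071/2 + 24*(-2)) - 2008 = (-1071/2 - 48) - 2008 = -1167/2 - 2008 = -5183/2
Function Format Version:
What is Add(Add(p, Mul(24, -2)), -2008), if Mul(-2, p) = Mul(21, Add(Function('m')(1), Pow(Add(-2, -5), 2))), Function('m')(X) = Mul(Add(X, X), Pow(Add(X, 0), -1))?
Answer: Rational(-5183, 2) ≈ -2591.5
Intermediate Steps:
Function('m')(X) = 2 (Function('m')(X) = Mul(Mul(2, X), Pow(X, -1)) = 2)
p = Rational(-1071, 2) (p = Mul(Rational(-1, 2), Mul(21, Add(2, Pow(Add(-2, -5), 2)))) = Mul(Rational(-1, 2), Mul(21, Add(2, Pow(-7, 2)))) = Mul(Rational(-1, 2), Mul(21, Add(2, 49))) = Mul(Rational(-1, 2), Mul(21, 51)) = Mul(Rational(-1, 2), 1071) = Rational(-1071, 2) ≈ -535.50)
Add(Add(p, Mul(24, -2)), -2008) = Add(Add(Rational(-1071, 2), Mul(24, -2)), -2008) = Add(Add(Rational(-1071, 2), -48), -2008) = Add(Rational(-1167, 2), -2008) = Rational(-5183, 2)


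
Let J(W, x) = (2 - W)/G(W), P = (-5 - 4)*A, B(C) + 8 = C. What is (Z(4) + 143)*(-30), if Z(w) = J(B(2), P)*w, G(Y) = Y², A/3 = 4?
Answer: -12950/3 ≈ -4316.7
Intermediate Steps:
A = 12 (A = 3*4 = 12)
B(C) = -8 + C
P = -108 (P = (-5 - 4)*12 = -9*12 = -108)
J(W, x) = (2 - W)/W² (J(W, x) = (2 - W)/(W²) = (2 - W)/W²)
Z(w) = 2*w/9 (Z(w) = ((2 - (-8 + 2))/(-8 + 2)²)*w = ((2 - 1*(-6))/(-6)²)*w = ((2 + 6)/36)*w = ((1/36)*8)*w = 2*w/9)
(Z(4) + 143)*(-30) = ((2/9)*4 + 143)*(-30) = (8/9 + 143)*(-30) = (1295/9)*(-30) = -12950/3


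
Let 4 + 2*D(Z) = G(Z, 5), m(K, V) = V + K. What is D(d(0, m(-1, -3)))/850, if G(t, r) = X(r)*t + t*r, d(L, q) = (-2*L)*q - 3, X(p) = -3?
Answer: -1/170 ≈ -0.0058824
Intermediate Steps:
m(K, V) = K + V
d(L, q) = -3 - 2*L*q (d(L, q) = -2*L*q - 3 = -3 - 2*L*q)
G(t, r) = -3*t + r*t (G(t, r) = -3*t + t*r = -3*t + r*t)
D(Z) = -2 + Z (D(Z) = -2 + (Z*(-3 + 5))/2 = -2 + (Z*2)/2 = -2 + (2*Z)/2 = -2 + Z)
D(d(0, m(-1, -3)))/850 = (-2 + (-3 - 2*0*(-1 - 3)))/850 = (-2 + (-3 - 2*0*(-4)))*(1/850) = (-2 + (-3 + 0))*(1/850) = (-2 - 3)*(1/850) = -5*1/850 = -1/170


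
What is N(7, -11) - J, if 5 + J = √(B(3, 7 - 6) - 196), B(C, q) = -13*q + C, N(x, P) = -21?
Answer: -16 - I*√206 ≈ -16.0 - 14.353*I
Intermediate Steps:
B(C, q) = C - 13*q
J = -5 + I*√206 (J = -5 + √((3 - 13*(7 - 6)) - 196) = -5 + √((3 - 13*1) - 196) = -5 + √((3 - 13) - 196) = -5 + √(-10 - 196) = -5 + √(-206) = -5 + I*√206 ≈ -5.0 + 14.353*I)
N(7, -11) - J = -21 - (-5 + I*√206) = -21 + (5 - I*√206) = -16 - I*√206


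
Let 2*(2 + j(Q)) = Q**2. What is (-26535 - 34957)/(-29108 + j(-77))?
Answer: 122984/52291 ≈ 2.3519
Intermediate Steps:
j(Q) = -2 + Q**2/2
(-26535 - 34957)/(-29108 + j(-77)) = (-26535 - 34957)/(-29108 + (-2 + (1/2)*(-77)**2)) = -61492/(-29108 + (-2 + (1/2)*5929)) = -61492/(-29108 + (-2 + 5929/2)) = -61492/(-29108 + 5925/2) = -61492/(-52291/2) = -61492*(-2/52291) = 122984/52291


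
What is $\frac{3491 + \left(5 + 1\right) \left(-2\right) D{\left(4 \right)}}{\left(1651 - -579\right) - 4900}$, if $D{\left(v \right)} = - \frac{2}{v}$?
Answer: $- \frac{3497}{2670} \approx -1.3097$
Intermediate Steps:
$\frac{3491 + \left(5 + 1\right) \left(-2\right) D{\left(4 \right)}}{\left(1651 - -579\right) - 4900} = \frac{3491 + \left(5 + 1\right) \left(-2\right) \left(- \frac{2}{4}\right)}{\left(1651 - -579\right) - 4900} = \frac{3491 + 6 \left(-2\right) \left(\left(-2\right) \frac{1}{4}\right)}{\left(1651 + 579\right) - 4900} = \frac{3491 - -6}{2230 - 4900} = \frac{3491 + 6}{-2670} = 3497 \left(- \frac{1}{2670}\right) = - \frac{3497}{2670}$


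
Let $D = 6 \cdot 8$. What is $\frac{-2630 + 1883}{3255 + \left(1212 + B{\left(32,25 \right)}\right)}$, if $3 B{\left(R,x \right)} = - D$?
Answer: $- \frac{747}{4451} \approx -0.16783$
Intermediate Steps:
$D = 48$
$B{\left(R,x \right)} = -16$ ($B{\left(R,x \right)} = \frac{\left(-1\right) 48}{3} = \frac{1}{3} \left(-48\right) = -16$)
$\frac{-2630 + 1883}{3255 + \left(1212 + B{\left(32,25 \right)}\right)} = \frac{-2630 + 1883}{3255 + \left(1212 - 16\right)} = - \frac{747}{3255 + 1196} = - \frac{747}{4451}$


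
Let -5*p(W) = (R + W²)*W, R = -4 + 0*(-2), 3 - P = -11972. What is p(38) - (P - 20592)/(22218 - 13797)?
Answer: -13164401/1203 ≈ -10943.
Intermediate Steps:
P = 11975 (P = 3 - 1*(-11972) = 3 + 11972 = 11975)
R = -4 (R = -4 + 0 = -4)
p(W) = -W*(-4 + W²)/5 (p(W) = -(-4 + W²)*W/5 = -W*(-4 + W²)/5)
p(38) - (P - 20592)/(22218 - 13797) = (⅕)*38*(4 - 1*38²) - (11975 - 20592)/(22218 - 13797) = (⅕)*38*(4 - 1*1444) - (-8617)/8421 = (⅕)*38*(4 - 1444) - (-8617)/8421 = (⅕)*38*(-1440) - 1*(-1231/1203) = -10944 + 1231/1203 = -13164401/1203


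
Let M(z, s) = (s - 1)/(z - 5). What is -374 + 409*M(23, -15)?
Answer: -6638/9 ≈ -737.56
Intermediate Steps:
M(z, s) = (-1 + s)/(-5 + z)
-374 + 409*M(23, -15) = -374 + 409*((-1 - 15)/(-5 + 23)) = -374 + 409*(-16/18) = -374 + 409*((1/18)*(-16)) = -374 + 409*(-8/9) = -374 - 3272/9 = -6638/9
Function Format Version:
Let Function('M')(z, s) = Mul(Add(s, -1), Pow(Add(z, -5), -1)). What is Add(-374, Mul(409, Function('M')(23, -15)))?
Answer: Rational(-6638, 9) ≈ -737.56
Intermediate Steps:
Function('M')(z, s) = Mul(Pow(Add(-5, z), -1), Add(-1, s)) (Function('M')(z, s) = Mul(Add(-1, s), Pow(Add(-5, z), -1)) = Mul(Pow(Add(-5, z), -1), Add(-1, s)))
Add(-374, Mul(409, Function('M')(23, -15))) = Add(-374, Mul(409, Mul(Pow(Add(-5, 23), -1), Add(-1, -15)))) = Add(-374, Mul(409, Mul(Pow(18, -1), -16))) = Add(-374, Mul(409, Mul(Rational(1, 18), -16))) = Add(-374, Mul(409, Rational(-8, 9))) = Add(-374, Rational(-3272, 9)) = Rational(-6638, 9)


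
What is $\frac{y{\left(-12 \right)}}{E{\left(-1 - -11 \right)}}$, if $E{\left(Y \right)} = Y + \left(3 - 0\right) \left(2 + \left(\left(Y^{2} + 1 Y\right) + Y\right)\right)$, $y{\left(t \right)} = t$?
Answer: $- \frac{3}{94} \approx -0.031915$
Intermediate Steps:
$E{\left(Y \right)} = 6 + 3 Y^{2} + 7 Y$ ($E{\left(Y \right)} = Y + \left(3 + 0\right) \left(2 + \left(\left(Y^{2} + Y\right) + Y\right)\right) = Y + 3 \left(2 + \left(\left(Y + Y^{2}\right) + Y\right)\right) = Y + 3 \left(2 + \left(Y^{2} + 2 Y\right)\right) = Y + 3 \left(2 + Y^{2} + 2 Y\right) = Y + \left(6 + 3 Y^{2} + 6 Y\right) = 6 + 3 Y^{2} + 7 Y$)
$\frac{y{\left(-12 \right)}}{E{\left(-1 - -11 \right)}} = - \frac{12}{6 + 3 \left(-1 - -11\right)^{2} + 7 \left(-1 - -11\right)} = - \frac{12}{6 + 3 \left(-1 + 11\right)^{2} + 7 \left(-1 + 11\right)} = - \frac{12}{6 + 3 \cdot 10^{2} + 7 \cdot 10} = - \frac{12}{6 + 3 \cdot 100 + 70} = - \frac{12}{6 + 300 + 70} = - \frac{12}{376} = \left(-12\right) \frac{1}{376} = - \frac{3}{94}$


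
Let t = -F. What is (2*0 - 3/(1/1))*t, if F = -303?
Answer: -909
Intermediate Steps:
t = 303 (t = -1*(-303) = 303)
(2*0 - 3/(1/1))*t = (2*0 - 3/(1/1))*303 = (0 - 3/1)*303 = (0 - 3*1)*303 = (0 - 3)*303 = -3*303 = -909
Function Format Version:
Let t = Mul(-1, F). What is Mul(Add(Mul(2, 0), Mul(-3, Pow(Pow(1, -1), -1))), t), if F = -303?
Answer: -909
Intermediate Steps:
t = 303 (t = Mul(-1, -303) = 303)
Mul(Add(Mul(2, 0), Mul(-3, Pow(Pow(1, -1), -1))), t) = Mul(Add(Mul(2, 0), Mul(-3, Pow(Pow(1, -1), -1))), 303) = Mul(Add(0, Mul(-3, Pow(1, -1))), 303) = Mul(Add(0, Mul(-3, 1)), 303) = Mul(Add(0, -3), 303) = Mul(-3, 303) = -909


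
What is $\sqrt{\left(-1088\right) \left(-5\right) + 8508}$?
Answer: $2 \sqrt{3487} \approx 118.1$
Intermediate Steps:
$\sqrt{\left(-1088\right) \left(-5\right) + 8508} = \sqrt{5440 + 8508} = \sqrt{13948} = 2 \sqrt{3487}$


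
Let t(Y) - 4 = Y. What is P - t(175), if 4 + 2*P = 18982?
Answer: 9310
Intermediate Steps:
P = 9489 (P = -2 + (1/2)*18982 = -2 + 9491 = 9489)
t(Y) = 4 + Y
P - t(175) = 9489 - (4 + 175) = 9489 - 1*179 = 9489 - 179 = 9310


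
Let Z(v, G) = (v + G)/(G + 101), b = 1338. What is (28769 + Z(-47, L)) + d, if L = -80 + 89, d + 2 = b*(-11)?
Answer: 772676/55 ≈ 14049.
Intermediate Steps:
d = -14720 (d = -2 + 1338*(-11) = -2 - 14718 = -14720)
L = 9
Z(v, G) = (G + v)/(101 + G)
(28769 + Z(-47, L)) + d = (28769 + (9 - 47)/(101 + 9)) - 14720 = (28769 - 38/110) - 14720 = (28769 + (1/110)*(-38)) - 14720 = (28769 - 19/55) - 14720 = 1582276/55 - 14720 = 772676/55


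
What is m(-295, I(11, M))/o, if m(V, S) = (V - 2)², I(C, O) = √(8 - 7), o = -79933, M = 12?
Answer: -88209/79933 ≈ -1.1035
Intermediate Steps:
I(C, O) = 1 (I(C, O) = √1 = 1)
m(V, S) = (-2 + V)²
m(-295, I(11, M))/o = (-2 - 295)²/(-79933) = (-297)²*(-1/79933) = 88209*(-1/79933) = -88209/79933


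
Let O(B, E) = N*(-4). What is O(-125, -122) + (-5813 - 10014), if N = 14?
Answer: -15883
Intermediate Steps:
O(B, E) = -56 (O(B, E) = 14*(-4) = -56)
O(-125, -122) + (-5813 - 10014) = -56 + (-5813 - 10014) = -56 - 15827 = -15883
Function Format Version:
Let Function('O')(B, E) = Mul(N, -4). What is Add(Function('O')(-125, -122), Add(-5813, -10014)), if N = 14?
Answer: -15883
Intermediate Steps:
Function('O')(B, E) = -56 (Function('O')(B, E) = Mul(14, -4) = -56)
Add(Function('O')(-125, -122), Add(-5813, -10014)) = Add(-56, Add(-5813, -10014)) = Add(-56, -15827) = -15883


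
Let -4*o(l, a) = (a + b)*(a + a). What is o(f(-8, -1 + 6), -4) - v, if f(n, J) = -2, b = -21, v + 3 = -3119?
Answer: 3072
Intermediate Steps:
v = -3122 (v = -3 - 3119 = -3122)
o(l, a) = -a*(-21 + a)/2 (o(l, a) = -(a - 21)*(a + a)/4 = -(-21 + a)*2*a/4 = -a*(-21 + a)/2)
o(f(-8, -1 + 6), -4) - v = (1/2)*(-4)*(21 - 1*(-4)) - 1*(-3122) = (1/2)*(-4)*(21 + 4) + 3122 = (1/2)*(-4)*25 + 3122 = -50 + 3122 = 3072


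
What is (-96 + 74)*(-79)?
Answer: 1738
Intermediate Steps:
(-96 + 74)*(-79) = -22*(-79) = 1738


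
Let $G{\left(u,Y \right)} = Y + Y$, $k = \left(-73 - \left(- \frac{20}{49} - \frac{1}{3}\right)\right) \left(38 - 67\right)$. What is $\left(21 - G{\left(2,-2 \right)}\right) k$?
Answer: $\frac{7700950}{147} \approx 52387.0$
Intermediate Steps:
$k = \frac{308038}{147}$ ($k = \left(-73 - - \frac{109}{147}\right) \left(-29\right) = \left(-73 + \left(\frac{1}{3} + \frac{20}{49}\right)\right) \left(-29\right) = \left(-73 + \frac{109}{147}\right) \left(-29\right) = \left(- \frac{10622}{147}\right) \left(-29\right) = \frac{308038}{147} \approx 2095.5$)
$G{\left(u,Y \right)} = 2 Y$
$\left(21 - G{\left(2,-2 \right)}\right) k = \left(21 - 2 \left(-2\right)\right) \frac{308038}{147} = \left(21 - -4\right) \frac{308038}{147} = \left(21 + 4\right) \frac{308038}{147} = 25 \cdot \frac{308038}{147} = \frac{7700950}{147}$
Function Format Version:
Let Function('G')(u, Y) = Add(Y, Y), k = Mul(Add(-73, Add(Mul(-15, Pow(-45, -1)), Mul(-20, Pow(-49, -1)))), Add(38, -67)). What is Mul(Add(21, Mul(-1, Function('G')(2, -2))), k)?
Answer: Rational(7700950, 147) ≈ 52387.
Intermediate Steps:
k = Rational(308038, 147) (k = Mul(Add(-73, Add(Mul(-15, Rational(-1, 45)), Mul(-20, Rational(-1, 49)))), -29) = Mul(Add(-73, Add(Rational(1, 3), Rational(20, 49))), -29) = Mul(Add(-73, Rational(109, 147)), -29) = Mul(Rational(-10622, 147), -29) = Rational(308038, 147) ≈ 2095.5)
Function('G')(u, Y) = Mul(2, Y)
Mul(Add(21, Mul(-1, Function('G')(2, -2))), k) = Mul(Add(21, Mul(-1, Mul(2, -2))), Rational(308038, 147)) = Mul(Add(21, Mul(-1, -4)), Rational(308038, 147)) = Mul(Add(21, 4), Rational(308038, 147)) = Mul(25, Rational(308038, 147)) = Rational(7700950, 147)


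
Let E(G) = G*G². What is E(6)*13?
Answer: 2808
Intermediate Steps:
E(G) = G³
E(6)*13 = 6³*13 = 216*13 = 2808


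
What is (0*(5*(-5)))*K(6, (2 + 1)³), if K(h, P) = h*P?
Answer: 0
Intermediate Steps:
K(h, P) = P*h
(0*(5*(-5)))*K(6, (2 + 1)³) = (0*(5*(-5)))*((2 + 1)³*6) = (0*(-25))*(3³*6) = 0*(27*6) = 0*162 = 0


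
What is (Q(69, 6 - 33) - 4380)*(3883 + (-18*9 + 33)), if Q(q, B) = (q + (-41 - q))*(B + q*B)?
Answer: 274454940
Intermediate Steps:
Q(q, B) = -41*B - 41*B*q (Q(q, B) = -41*(B + B*q) = -41*B - 41*B*q)
(Q(69, 6 - 33) - 4380)*(3883 + (-18*9 + 33)) = (-41*(6 - 33)*(1 + 69) - 4380)*(3883 + (-18*9 + 33)) = (-41*(-27)*70 - 4380)*(3883 + (-162 + 33)) = (77490 - 4380)*(3883 - 129) = 73110*3754 = 274454940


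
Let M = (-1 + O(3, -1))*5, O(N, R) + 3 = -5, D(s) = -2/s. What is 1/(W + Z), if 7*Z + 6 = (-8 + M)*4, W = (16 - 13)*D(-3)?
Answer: -7/204 ≈ -0.034314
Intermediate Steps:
O(N, R) = -8 (O(N, R) = -3 - 5 = -8)
W = 2 (W = (16 - 13)*(-2/(-3)) = 3*(-2*(-1/3)) = 3*(2/3) = 2)
M = -45 (M = (-1 - 8)*5 = -9*5 = -45)
Z = -218/7 (Z = -6/7 + ((-8 - 45)*4)/7 = -6/7 + (-53*4)/7 = -6/7 + (1/7)*(-212) = -6/7 - 212/7 = -218/7 ≈ -31.143)
1/(W + Z) = 1/(2 - 218/7) = 1/(-204/7) = -7/204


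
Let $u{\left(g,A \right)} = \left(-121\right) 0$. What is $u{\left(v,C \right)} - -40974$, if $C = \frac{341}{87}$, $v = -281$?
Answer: $40974$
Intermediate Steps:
$C = \frac{341}{87}$ ($C = 341 \cdot \frac{1}{87} = \frac{341}{87} \approx 3.9195$)
$u{\left(g,A \right)} = 0$
$u{\left(v,C \right)} - -40974 = 0 - -40974 = 0 + 40974 = 40974$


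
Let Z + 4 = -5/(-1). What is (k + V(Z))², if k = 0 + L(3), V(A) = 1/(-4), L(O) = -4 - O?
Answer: 841/16 ≈ 52.563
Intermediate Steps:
Z = 1 (Z = -4 - 5/(-1) = -4 - 5*(-1) = -4 + 5 = 1)
V(A) = -¼
k = -7 (k = 0 + (-4 - 1*3) = 0 + (-4 - 3) = 0 - 7 = -7)
(k + V(Z))² = (-7 - ¼)² = (-29/4)² = 841/16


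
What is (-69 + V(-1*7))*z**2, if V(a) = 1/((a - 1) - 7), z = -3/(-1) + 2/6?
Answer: -20720/27 ≈ -767.41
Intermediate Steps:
z = 10/3 (z = -3*(-1) + 2*(1/6) = 3 + 1/3 = 10/3 ≈ 3.3333)
V(a) = 1/(-8 + a) (V(a) = 1/((-1 + a) - 7) = 1/(-8 + a))
(-69 + V(-1*7))*z**2 = (-69 + 1/(-8 - 1*7))*(10/3)**2 = (-69 + 1/(-8 - 7))*(100/9) = (-69 + 1/(-15))*(100/9) = (-69 - 1/15)*(100/9) = -1036/15*100/9 = -20720/27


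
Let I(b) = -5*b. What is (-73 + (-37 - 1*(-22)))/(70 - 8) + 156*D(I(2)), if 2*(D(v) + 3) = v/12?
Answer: -16567/31 ≈ -534.42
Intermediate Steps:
D(v) = -3 + v/24 (D(v) = -3 + (v/12)/2 = -3 + v/24)
(-73 + (-37 - 1*(-22)))/(70 - 8) + 156*D(I(2)) = (-73 + (-37 - 1*(-22)))/(70 - 8) + 156*(-3 + (-5*2)/24) = (-73 + (-37 + 22))/62 + 156*(-3 + (1/24)*(-10)) = (-73 - 15)*(1/62) + 156*(-3 - 5/12) = -88*1/62 + 156*(-41/12) = -44/31 - 533 = -16567/31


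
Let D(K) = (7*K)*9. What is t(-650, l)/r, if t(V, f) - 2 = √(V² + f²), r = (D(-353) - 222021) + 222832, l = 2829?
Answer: -1/10714 - √8425741/21428 ≈ -0.13556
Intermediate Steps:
D(K) = 63*K
r = -21428 (r = (63*(-353) - 222021) + 222832 = (-22239 - 222021) + 222832 = -244260 + 222832 = -21428)
t(V, f) = 2 + √(V² + f²)
t(-650, l)/r = (2 + √((-650)² + 2829²))/(-21428) = (2 + √(422500 + 8003241))*(-1/21428) = (2 + √8425741)*(-1/21428) = -1/10714 - √8425741/21428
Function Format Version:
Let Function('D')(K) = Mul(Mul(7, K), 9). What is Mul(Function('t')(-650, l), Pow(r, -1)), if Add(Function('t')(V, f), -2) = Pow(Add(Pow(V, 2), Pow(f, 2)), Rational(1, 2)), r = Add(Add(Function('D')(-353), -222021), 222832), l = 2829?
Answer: Add(Rational(-1, 10714), Mul(Rational(-1, 21428), Pow(8425741, Rational(1, 2)))) ≈ -0.13556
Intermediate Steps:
Function('D')(K) = Mul(63, K)
r = -21428 (r = Add(Add(Mul(63, -353), -222021), 222832) = Add(Add(-22239, -222021), 222832) = Add(-244260, 222832) = -21428)
Function('t')(V, f) = Add(2, Pow(Add(Pow(V, 2), Pow(f, 2)), Rational(1, 2)))
Mul(Function('t')(-650, l), Pow(r, -1)) = Mul(Add(2, Pow(Add(Pow(-650, 2), Pow(2829, 2)), Rational(1, 2))), Pow(-21428, -1)) = Mul(Add(2, Pow(Add(422500, 8003241), Rational(1, 2))), Rational(-1, 21428)) = Mul(Add(2, Pow(8425741, Rational(1, 2))), Rational(-1, 21428)) = Add(Rational(-1, 10714), Mul(Rational(-1, 21428), Pow(8425741, Rational(1, 2))))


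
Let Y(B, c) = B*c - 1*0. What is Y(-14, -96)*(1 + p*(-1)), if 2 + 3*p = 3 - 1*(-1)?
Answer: 448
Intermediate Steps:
Y(B, c) = B*c (Y(B, c) = B*c + 0 = B*c)
p = ⅔ (p = -⅔ + (3 - 1*(-1))/3 = -⅔ + (3 + 1)/3 = -⅔ + (⅓)*4 = -⅔ + 4/3 = ⅔ ≈ 0.66667)
Y(-14, -96)*(1 + p*(-1)) = (-14*(-96))*(1 + (⅔)*(-1)) = 1344*(1 - ⅔) = 1344*(⅓) = 448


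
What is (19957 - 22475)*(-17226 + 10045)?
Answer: 18081758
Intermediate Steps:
(19957 - 22475)*(-17226 + 10045) = -2518*(-7181) = 18081758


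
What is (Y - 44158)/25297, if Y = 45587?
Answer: 1429/25297 ≈ 0.056489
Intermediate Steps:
(Y - 44158)/25297 = (45587 - 44158)/25297 = 1429*(1/25297) = 1429/25297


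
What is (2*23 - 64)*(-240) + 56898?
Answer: 61218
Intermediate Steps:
(2*23 - 64)*(-240) + 56898 = (46 - 64)*(-240) + 56898 = -18*(-240) + 56898 = 4320 + 56898 = 61218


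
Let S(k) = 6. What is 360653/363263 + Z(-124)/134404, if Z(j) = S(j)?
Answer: 24237692695/24412000126 ≈ 0.99286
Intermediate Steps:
Z(j) = 6
360653/363263 + Z(-124)/134404 = 360653/363263 + 6/134404 = 360653*(1/363263) + 6*(1/134404) = 360653/363263 + 3/67202 = 24237692695/24412000126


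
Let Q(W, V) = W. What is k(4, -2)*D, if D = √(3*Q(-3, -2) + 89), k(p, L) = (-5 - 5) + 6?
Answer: -16*√5 ≈ -35.777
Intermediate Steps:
k(p, L) = -4 (k(p, L) = -10 + 6 = -4)
D = 4*√5 (D = √(3*(-3) + 89) = √(-9 + 89) = √80 = 4*√5 ≈ 8.9443)
k(4, -2)*D = -16*√5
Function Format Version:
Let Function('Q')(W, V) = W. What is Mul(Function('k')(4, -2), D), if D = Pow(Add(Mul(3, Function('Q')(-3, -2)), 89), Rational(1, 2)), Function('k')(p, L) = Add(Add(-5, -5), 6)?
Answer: Mul(-16, Pow(5, Rational(1, 2))) ≈ -35.777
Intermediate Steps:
Function('k')(p, L) = -4 (Function('k')(p, L) = Add(-10, 6) = -4)
D = Mul(4, Pow(5, Rational(1, 2))) (D = Pow(Add(Mul(3, -3), 89), Rational(1, 2)) = Pow(Add(-9, 89), Rational(1, 2)) = Pow(80, Rational(1, 2)) = Mul(4, Pow(5, Rational(1, 2))) ≈ 8.9443)
Mul(Function('k')(4, -2), D) = Mul(-4, Mul(4, Pow(5, Rational(1, 2)))) = Mul(-16, Pow(5, Rational(1, 2)))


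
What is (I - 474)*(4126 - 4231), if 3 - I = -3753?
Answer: -344610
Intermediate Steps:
I = 3756 (I = 3 - 1*(-3753) = 3 + 3753 = 3756)
(I - 474)*(4126 - 4231) = (3756 - 474)*(4126 - 4231) = 3282*(-105) = -344610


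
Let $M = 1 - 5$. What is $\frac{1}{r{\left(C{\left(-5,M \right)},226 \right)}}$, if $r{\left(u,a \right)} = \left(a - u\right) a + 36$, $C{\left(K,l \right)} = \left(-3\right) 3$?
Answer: $\frac{1}{53146} \approx 1.8816 \cdot 10^{-5}$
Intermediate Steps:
$M = -4$
$C{\left(K,l \right)} = -9$
$r{\left(u,a \right)} = 36 + a \left(a - u\right)$ ($r{\left(u,a \right)} = a \left(a - u\right) + 36 = 36 + a \left(a - u\right)$)
$\frac{1}{r{\left(C{\left(-5,M \right)},226 \right)}} = \frac{1}{36 + 226^{2} - 226 \left(-9\right)} = \frac{1}{36 + 51076 + 2034} = \frac{1}{53146}$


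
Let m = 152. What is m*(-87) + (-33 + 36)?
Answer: -13221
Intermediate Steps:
m*(-87) + (-33 + 36) = 152*(-87) + (-33 + 36) = -13224 + 3 = -13221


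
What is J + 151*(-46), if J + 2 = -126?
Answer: -7074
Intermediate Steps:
J = -128 (J = -2 - 126 = -128)
J + 151*(-46) = -128 + 151*(-46) = -128 - 6946 = -7074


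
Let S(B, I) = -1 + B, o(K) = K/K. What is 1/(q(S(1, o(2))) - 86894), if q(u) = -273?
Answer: -1/87167 ≈ -1.1472e-5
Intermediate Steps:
o(K) = 1
1/(q(S(1, o(2))) - 86894) = 1/(-273 - 86894) = 1/(-87167) = -1/87167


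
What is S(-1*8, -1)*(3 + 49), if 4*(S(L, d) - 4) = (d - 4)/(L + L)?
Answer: 3393/16 ≈ 212.06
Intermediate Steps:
S(L, d) = 4 + (-4 + d)/(8*L) (S(L, d) = 4 + ((d - 4)/(L + L))/4 = 4 + ((-4 + d)/((2*L)))/4 = 4 + ((-4 + d)*(1/(2*L)))/4 = 4 + ((-4 + d)/(2*L))/4 = 4 + (-4 + d)/(8*L))
S(-1*8, -1)*(3 + 49) = ((-4 - 1 + 32*(-1*8))/(8*((-1*8))))*(3 + 49) = ((⅛)*(-4 - 1 + 32*(-8))/(-8))*52 = ((⅛)*(-⅛)*(-4 - 1 - 256))*52 = ((⅛)*(-⅛)*(-261))*52 = (261/64)*52 = 3393/16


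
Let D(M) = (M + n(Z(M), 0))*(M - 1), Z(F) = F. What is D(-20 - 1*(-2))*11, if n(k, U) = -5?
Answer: 4807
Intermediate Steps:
D(M) = (-1 + M)*(-5 + M) (D(M) = (M - 5)*(M - 1) = (-5 + M)*(-1 + M) = (-1 + M)*(-5 + M))
D(-20 - 1*(-2))*11 = (5 + (-20 - 1*(-2))**2 - 6*(-20 - 1*(-2)))*11 = (5 + (-20 + 2)**2 - 6*(-20 + 2))*11 = (5 + (-18)**2 - 6*(-18))*11 = (5 + 324 + 108)*11 = 437*11 = 4807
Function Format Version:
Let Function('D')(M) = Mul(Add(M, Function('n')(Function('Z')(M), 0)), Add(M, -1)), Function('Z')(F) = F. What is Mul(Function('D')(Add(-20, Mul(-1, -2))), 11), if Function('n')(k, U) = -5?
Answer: 4807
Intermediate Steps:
Function('D')(M) = Mul(Add(-1, M), Add(-5, M)) (Function('D')(M) = Mul(Add(M, -5), Add(M, -1)) = Mul(Add(-5, M), Add(-1, M)) = Mul(Add(-1, M), Add(-5, M)))
Mul(Function('D')(Add(-20, Mul(-1, -2))), 11) = Mul(Add(5, Pow(Add(-20, Mul(-1, -2)), 2), Mul(-6, Add(-20, Mul(-1, -2)))), 11) = Mul(Add(5, Pow(Add(-20, 2), 2), Mul(-6, Add(-20, 2))), 11) = Mul(Add(5, Pow(-18, 2), Mul(-6, -18)), 11) = Mul(Add(5, 324, 108), 11) = Mul(437, 11) = 4807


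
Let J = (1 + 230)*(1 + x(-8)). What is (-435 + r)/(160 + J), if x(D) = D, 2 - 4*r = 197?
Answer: 1935/5828 ≈ 0.33202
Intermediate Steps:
r = -195/4 (r = 1/2 - 1/4*197 = 1/2 - 197/4 = -195/4 ≈ -48.750)
J = -1617 (J = (1 + 230)*(1 - 8) = 231*(-7) = -1617)
(-435 + r)/(160 + J) = (-435 - 195/4)/(160 - 1617) = -1935/4/(-1457) = -1935/4*(-1/1457) = 1935/5828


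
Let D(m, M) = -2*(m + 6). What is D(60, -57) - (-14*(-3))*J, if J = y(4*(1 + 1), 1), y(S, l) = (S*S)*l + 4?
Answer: -2988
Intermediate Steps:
D(m, M) = -12 - 2*m (D(m, M) = -2*(6 + m) = -12 - 2*m)
y(S, l) = 4 + l*S² (y(S, l) = S²*l + 4 = l*S² + 4 = 4 + l*S²)
J = 68 (J = 4 + 1*(4*(1 + 1))² = 4 + 1*(4*2)² = 4 + 1*8² = 4 + 1*64 = 4 + 64 = 68)
D(60, -57) - (-14*(-3))*J = (-12 - 2*60) - (-14*(-3))*68 = (-12 - 120) - 42*68 = -132 - 1*2856 = -132 - 2856 = -2988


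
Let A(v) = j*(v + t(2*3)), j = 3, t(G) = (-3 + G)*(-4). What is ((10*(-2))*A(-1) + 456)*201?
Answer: 248436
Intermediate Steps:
t(G) = 12 - 4*G
A(v) = -36 + 3*v (A(v) = 3*(v + (12 - 8*3)) = 3*(v + (12 - 4*6)) = 3*(v + (12 - 24)) = 3*(v - 12) = 3*(-12 + v) = -36 + 3*v)
((10*(-2))*A(-1) + 456)*201 = ((10*(-2))*(-36 + 3*(-1)) + 456)*201 = (-20*(-36 - 3) + 456)*201 = (-20*(-39) + 456)*201 = (780 + 456)*201 = 1236*201 = 248436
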